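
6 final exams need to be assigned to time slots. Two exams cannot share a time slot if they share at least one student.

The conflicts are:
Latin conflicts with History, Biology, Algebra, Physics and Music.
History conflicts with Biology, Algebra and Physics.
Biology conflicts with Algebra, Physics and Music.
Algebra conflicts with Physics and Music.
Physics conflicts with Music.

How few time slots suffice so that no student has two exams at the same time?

Latin, History, Biology, Algebra, Physics all conflict with each other, so at least 5 time slots are needed.
5 time slots suffice: time slot 1 → {Algebra}; time slot 2 → {Biology}; time slot 3 → {Latin}; time slot 4 → {Physics}; time slot 5 → {History, Music}. Each listed conflict is separated.

5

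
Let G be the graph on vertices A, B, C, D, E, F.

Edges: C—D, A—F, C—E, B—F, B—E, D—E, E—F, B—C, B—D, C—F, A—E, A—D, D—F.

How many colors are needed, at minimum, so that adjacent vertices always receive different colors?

5

B, C, D, E, F form a clique, so at least 5 colors are needed.
5 colors suffice: color red → {E}; color blue → {D}; color green → {F}; color yellow → {A, C}; color purple → {B}. Every edge joins two different colors.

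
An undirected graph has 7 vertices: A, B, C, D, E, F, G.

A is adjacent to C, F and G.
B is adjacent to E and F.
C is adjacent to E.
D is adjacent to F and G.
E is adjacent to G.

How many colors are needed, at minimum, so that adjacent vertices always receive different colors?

3

The cycle A-C-E-B-F-A has odd length 5, so it cannot be 2-colored; at least 3 colors are needed.
3 colors suffice: color 1 → {E, F}; color 2 → {B, C, G}; color 3 → {A, D}. Each edge has distinct colors on its endpoints.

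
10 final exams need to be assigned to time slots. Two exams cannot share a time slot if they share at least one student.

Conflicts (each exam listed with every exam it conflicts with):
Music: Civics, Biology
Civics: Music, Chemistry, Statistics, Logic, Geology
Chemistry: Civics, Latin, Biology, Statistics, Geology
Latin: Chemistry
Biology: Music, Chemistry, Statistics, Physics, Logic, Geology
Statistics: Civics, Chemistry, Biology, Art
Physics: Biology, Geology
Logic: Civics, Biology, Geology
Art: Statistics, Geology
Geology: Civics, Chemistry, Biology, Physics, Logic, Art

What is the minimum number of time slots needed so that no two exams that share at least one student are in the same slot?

Biology, Logic, Geology pairwise conflict, so at least 3 time slots are needed.
3 time slots suffice: time slot 1 → {Civics, Latin, Biology, Art}; time slot 2 → {Music, Statistics, Geology}; time slot 3 → {Chemistry, Physics, Logic}. Each listed conflict is separated.

3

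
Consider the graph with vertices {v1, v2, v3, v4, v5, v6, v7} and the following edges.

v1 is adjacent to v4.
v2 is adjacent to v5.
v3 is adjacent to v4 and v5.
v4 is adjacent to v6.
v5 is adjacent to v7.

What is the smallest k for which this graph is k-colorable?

v5 and v7 are adjacent, so at least 2 colors are needed.
2 colors suffice: color red → {v4, v5}; color blue → {v1, v2, v3, v6, v7}. Each edge has distinct colors on its endpoints.

2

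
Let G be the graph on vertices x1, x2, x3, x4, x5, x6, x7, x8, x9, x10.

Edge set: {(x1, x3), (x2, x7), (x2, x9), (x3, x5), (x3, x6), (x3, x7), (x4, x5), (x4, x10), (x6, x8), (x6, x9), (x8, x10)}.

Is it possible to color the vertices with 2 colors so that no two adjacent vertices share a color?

No

The cycle x2-x9-x6-x3-x7-x2 has odd length 5, so it cannot be 2-colored; at least 3 colors are needed.
So 2 colors are not enough.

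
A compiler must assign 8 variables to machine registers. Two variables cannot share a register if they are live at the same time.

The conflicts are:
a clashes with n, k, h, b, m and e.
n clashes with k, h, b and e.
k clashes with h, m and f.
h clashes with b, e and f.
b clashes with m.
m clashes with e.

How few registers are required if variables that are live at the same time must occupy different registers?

4

a, n, h, b pairwise conflict, so at least 4 registers are needed.
4 registers suffice: register 1 → {h, m}; register 2 → {a, f}; register 3 → {k, b, e}; register 4 → {n}. Each listed conflict is separated.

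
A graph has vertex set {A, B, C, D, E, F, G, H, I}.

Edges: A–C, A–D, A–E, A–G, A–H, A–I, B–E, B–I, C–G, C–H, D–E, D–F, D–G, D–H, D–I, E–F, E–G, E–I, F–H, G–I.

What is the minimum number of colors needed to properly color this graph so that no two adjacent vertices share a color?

A, D, E, G, I are mutually adjacent (a clique of size 5), so at least 5 colors are needed.
5 colors suffice: color red → {B, C, D}; color blue → {A, F}; color green → {E, H}; color yellow → {I}; color purple → {G}. Each edge has distinct colors on its endpoints.

5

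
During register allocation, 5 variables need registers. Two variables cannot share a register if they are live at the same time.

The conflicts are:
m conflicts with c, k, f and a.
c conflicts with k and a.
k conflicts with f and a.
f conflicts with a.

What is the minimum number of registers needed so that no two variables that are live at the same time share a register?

4

m, c, k, a pairwise conflict, so at least 4 registers are needed.
4 registers suffice: register 1 → {a}; register 2 → {k}; register 3 → {m}; register 4 → {c, f}. No two conflicting variables share a register.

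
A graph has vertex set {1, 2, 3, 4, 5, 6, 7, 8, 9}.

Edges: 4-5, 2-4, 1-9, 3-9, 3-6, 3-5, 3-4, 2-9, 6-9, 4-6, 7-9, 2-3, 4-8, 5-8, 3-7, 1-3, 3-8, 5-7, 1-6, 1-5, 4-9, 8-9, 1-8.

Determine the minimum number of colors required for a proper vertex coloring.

3, 4, 5, 8 are mutually adjacent (a clique of size 4), so at least 4 colors are needed.
One proper 4-coloring: 1=c, 2=d, 3=a, 4=c, 5=b, 6=d, 7=c, 8=d, 9=b. No two adjacent vertices share a color.

4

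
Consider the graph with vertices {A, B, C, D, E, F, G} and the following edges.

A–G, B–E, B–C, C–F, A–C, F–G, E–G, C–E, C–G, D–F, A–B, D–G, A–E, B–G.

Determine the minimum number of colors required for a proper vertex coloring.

A, B, C, E, G are mutually adjacent (a clique of size 5), so at least 5 colors are needed.
A valid assignment using 5 colors: A=5, B=3, C=2, D=2, E=4, F=3, G=1. No two adjacent vertices share a color.

5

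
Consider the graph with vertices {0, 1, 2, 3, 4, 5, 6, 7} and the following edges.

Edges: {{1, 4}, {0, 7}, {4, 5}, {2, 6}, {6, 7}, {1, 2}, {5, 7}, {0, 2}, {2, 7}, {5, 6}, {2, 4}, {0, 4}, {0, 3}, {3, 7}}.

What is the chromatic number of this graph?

3

0, 3, 7 are pairwise adjacent, so at least 3 colors are needed.
3 colors suffice: color red → {4, 7}; color blue → {2, 3, 5}; color green → {0, 1, 6}. Each edge has distinct colors on its endpoints.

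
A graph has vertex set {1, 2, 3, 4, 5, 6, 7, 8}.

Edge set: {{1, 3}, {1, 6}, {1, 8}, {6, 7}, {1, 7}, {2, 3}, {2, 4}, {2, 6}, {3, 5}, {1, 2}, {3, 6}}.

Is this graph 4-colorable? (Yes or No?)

The chromatic number is 4. 1, 2, 3, 6 are pairwise adjacent (a clique of size 4), so at least 4 colors are needed.
4 colors suffice: 1=a, 2=d, 3=b, 4=a, 5=a, 6=c, 7=b, 8=b.
That is already a proper 4-coloring.

Yes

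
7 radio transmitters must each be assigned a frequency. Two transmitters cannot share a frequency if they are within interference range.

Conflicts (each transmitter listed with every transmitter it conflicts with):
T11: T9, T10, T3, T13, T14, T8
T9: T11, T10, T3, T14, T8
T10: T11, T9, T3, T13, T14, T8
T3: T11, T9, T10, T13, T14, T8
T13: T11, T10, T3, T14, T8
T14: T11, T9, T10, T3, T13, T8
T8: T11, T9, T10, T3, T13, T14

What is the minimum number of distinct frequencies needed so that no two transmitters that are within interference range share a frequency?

T11, T10, T3, T13, T14, T8 all conflict with each other, so at least 6 frequencies are needed.
6 frequencies suffice: frequency 1 → {T8}; frequency 2 → {T14}; frequency 3 → {T11}; frequency 4 → {T3}; frequency 5 → {T10}; frequency 6 → {T9, T13}. No two conflicting transmitters share a frequency.

6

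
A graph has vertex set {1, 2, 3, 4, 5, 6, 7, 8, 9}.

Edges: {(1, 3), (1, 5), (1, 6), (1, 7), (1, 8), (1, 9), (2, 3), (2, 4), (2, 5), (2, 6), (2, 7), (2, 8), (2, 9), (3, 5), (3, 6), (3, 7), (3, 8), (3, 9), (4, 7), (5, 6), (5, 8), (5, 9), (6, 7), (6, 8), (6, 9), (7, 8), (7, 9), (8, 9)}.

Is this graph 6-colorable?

The chromatic number is 6. 2, 3, 5, 6, 8, 9 are mutually adjacent (a clique of size 6), so at least 6 colors are needed.
6 colors suffice: color red → {4, 6}; color blue → {3}; color green → {8}; color yellow → {1, 2}; color purple → {9}; color orange → {5, 7}.
That is already a proper 6-coloring.

Yes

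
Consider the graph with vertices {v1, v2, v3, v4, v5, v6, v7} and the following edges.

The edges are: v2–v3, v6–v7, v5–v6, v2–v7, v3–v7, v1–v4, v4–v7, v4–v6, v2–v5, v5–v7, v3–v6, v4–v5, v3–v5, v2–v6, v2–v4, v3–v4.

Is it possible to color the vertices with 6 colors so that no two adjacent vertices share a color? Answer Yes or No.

The chromatic number is 6. v2, v3, v4, v5, v6, v7 are pairwise adjacent (a clique of size 6), so at least 6 colors are needed.
One proper 6-coloring: v1=2, v2=4, v3=2, v4=1, v5=6, v6=5, v7=3.
That is already a proper 6-coloring.

Yes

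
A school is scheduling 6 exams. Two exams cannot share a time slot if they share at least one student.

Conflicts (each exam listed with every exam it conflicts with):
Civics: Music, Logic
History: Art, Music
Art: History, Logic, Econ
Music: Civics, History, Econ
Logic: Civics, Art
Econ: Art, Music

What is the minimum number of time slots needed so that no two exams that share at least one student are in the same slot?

The cycle Music-Econ-Art-Logic-Civics-Music has odd length 5, so it cannot be 2-colored; at least 3 time slots are needed.
A valid assignment using 3 time slots: Civics=3, History=2, Art=1, Music=1, Logic=2, Econ=2. Each listed conflict is separated.

3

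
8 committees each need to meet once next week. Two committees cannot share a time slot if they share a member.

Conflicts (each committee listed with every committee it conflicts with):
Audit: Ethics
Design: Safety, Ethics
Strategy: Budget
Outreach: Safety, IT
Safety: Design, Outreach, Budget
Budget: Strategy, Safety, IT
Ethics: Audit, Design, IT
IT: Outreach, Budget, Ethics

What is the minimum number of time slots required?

3

The cycle Budget-Safety-Design-Ethics-IT-Budget has odd length 5, so it cannot be 2-colored; at least 3 time slots are needed.
A valid assignment using 3 time slots: Audit=2, Design=2, Strategy=1, Outreach=2, Safety=1, Budget=2, Ethics=1, IT=3. Each listed conflict is separated.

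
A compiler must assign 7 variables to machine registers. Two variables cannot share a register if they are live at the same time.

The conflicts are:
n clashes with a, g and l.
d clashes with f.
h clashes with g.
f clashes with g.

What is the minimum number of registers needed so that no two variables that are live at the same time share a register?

2

n and g conflict, so at least 2 registers are needed.
2 registers suffice: register 1 → {n, h, f}; register 2 → {d, a, g, l}. No two conflicting variables share a register.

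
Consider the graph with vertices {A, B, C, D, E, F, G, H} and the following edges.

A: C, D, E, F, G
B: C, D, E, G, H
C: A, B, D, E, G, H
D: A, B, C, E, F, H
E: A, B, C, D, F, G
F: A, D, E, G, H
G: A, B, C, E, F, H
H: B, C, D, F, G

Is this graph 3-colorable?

B, C, D, H form a clique, so at least 4 colors are needed.
So 3 colors are not enough.

No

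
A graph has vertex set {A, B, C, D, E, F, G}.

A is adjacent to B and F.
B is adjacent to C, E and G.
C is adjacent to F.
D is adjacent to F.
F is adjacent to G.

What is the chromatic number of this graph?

B and E are adjacent, so at least 2 colors are needed.
2 colors suffice: A=blue, B=red, C=blue, D=blue, E=blue, F=red, G=blue. No two adjacent vertices share a color.

2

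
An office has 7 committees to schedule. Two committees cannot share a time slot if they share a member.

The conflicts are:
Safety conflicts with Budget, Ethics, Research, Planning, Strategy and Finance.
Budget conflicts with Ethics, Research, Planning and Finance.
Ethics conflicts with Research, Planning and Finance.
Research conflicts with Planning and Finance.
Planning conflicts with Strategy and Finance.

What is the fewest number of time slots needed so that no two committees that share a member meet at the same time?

Safety, Budget, Ethics, Research, Planning, Finance all conflict with each other, so at least 6 time slots are needed.
6 time slots suffice: time slot 1 → {Planning}; time slot 2 → {Safety}; time slot 3 → {Budget, Strategy}; time slot 4 → {Research}; time slot 5 → {Ethics}; time slot 6 → {Finance}. Each listed conflict is separated.

6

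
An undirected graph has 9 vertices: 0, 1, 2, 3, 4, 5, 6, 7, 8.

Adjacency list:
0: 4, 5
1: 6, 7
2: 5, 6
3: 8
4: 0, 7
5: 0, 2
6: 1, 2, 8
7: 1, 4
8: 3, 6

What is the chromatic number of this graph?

The cycle 5-0-4-7-1-6-2-5 has odd length 7, so it cannot be 2-colored; at least 3 colors are needed.
3 colors suffice: color a → {3, 5, 6, 7}; color b → {1, 2, 4, 8}; color c → {0}. Each edge has distinct colors on its endpoints.

3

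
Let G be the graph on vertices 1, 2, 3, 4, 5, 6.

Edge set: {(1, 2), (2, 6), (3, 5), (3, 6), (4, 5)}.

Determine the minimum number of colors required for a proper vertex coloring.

4 and 5 are adjacent, so at least 2 colors are needed.
One proper 2-coloring: 1=blue, 2=red, 3=red, 4=red, 5=blue, 6=blue. No two adjacent vertices share a color.

2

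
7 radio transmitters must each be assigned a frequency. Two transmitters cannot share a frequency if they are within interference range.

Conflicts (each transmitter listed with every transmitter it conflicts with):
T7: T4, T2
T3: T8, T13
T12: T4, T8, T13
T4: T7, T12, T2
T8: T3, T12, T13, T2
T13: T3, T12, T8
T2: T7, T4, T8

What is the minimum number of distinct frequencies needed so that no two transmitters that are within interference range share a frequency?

T7, T4, T2 are mutually in conflict, so at least 3 frequencies are needed.
3 frequencies suffice: T7=3, T3=2, T12=2, T4=1, T8=1, T13=3, T2=2. No two conflicting transmitters share a frequency.

3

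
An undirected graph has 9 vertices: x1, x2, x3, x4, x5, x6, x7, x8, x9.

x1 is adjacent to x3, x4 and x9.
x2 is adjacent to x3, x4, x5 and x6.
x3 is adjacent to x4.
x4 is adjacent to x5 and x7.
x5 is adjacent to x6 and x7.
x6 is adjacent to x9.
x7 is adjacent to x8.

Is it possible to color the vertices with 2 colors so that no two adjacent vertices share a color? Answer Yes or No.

No

x2, x3, x4 form a triangle, so at least 3 colors are needed.
So 2 colors are not enough.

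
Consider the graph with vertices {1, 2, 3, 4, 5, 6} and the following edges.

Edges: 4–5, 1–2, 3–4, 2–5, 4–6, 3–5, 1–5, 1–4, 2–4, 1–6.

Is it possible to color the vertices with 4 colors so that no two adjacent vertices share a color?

The chromatic number is 4. 1, 2, 4, 5 are pairwise adjacent (a clique of size 4), so at least 4 colors are needed.
4 colors suffice: color red → {4}; color blue → {1, 3}; color green → {5, 6}; color yellow → {2}.
That is already a proper 4-coloring.

Yes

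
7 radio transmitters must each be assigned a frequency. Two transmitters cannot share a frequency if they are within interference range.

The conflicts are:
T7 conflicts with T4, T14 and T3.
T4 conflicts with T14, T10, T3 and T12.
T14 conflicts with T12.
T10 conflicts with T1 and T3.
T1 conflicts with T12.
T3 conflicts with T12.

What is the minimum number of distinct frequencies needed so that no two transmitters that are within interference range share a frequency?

T4, T14, T12 are mutually in conflict, so at least 3 frequencies are needed.
3 frequencies suffice: frequency 1 → {T4, T1}; frequency 2 → {T7, T10, T12}; frequency 3 → {T14, T3}. Every pair that conflicts lands in different frequencies.

3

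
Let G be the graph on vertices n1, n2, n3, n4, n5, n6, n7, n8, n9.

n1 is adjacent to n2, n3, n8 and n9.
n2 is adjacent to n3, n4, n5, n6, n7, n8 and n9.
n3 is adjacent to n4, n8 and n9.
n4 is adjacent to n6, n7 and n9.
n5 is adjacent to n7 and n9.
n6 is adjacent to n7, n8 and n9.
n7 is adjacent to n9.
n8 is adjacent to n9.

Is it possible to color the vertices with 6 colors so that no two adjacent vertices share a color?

The chromatic number is 5. n2, n4, n6, n7, n9 form a clique, so at least 5 colors are needed.
5 colors suffice: color red → {n9}; color blue → {n2}; color green → {n4, n5, n8}; color yellow → {n3, n6}; color purple → {n1, n7}.
Since 6 ≥ 5, a proper 6-coloring certainly exists.

Yes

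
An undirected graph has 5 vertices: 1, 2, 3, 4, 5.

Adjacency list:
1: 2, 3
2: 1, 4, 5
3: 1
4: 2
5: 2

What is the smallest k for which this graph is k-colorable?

2 and 4 are adjacent, so at least 2 colors are needed.
2 colors suffice: color red → {2, 3}; color blue → {1, 4, 5}. No two adjacent vertices share a color.

2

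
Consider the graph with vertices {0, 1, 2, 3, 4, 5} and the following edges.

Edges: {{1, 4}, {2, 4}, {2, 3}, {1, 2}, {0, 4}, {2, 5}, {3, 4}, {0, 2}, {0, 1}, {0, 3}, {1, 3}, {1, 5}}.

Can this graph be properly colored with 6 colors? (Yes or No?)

The chromatic number is 5. 0, 1, 2, 3, 4 form a clique, so at least 5 colors are needed.
5 colors suffice: color a → {2}; color b → {1}; color c → {0, 5}; color d → {3}; color e → {4}.
Since 6 ≥ 5, a proper 6-coloring certainly exists.

Yes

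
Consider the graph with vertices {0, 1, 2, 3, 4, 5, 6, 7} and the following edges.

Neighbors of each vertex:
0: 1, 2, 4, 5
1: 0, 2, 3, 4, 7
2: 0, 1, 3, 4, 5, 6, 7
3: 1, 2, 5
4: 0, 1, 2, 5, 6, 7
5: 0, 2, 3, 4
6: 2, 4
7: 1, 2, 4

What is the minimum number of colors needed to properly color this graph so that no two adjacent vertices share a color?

4

1, 2, 4, 7 are pairwise adjacent (a clique of size 4), so at least 4 colors are needed.
A valid assignment using 4 colors: 0=d, 1=c, 2=a, 3=b, 4=b, 5=c, 6=c, 7=d. No two adjacent vertices share a color.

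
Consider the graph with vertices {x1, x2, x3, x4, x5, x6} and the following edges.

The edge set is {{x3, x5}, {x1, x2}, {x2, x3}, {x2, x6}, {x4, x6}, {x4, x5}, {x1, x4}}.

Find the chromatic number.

3

The cycle x3-x2-x1-x4-x5-x3 has odd length 5, so it cannot be 2-colored; at least 3 colors are needed.
A valid assignment using 3 colors: x1=2, x2=1, x3=3, x4=1, x5=2, x6=2. Every edge joins two different colors.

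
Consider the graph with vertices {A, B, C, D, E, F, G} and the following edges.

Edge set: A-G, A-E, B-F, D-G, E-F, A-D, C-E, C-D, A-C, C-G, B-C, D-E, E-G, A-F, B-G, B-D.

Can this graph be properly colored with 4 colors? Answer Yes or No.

A, C, D, E, G are mutually adjacent (a clique of size 5), so at least 5 colors are needed.
So 4 colors are not enough.

No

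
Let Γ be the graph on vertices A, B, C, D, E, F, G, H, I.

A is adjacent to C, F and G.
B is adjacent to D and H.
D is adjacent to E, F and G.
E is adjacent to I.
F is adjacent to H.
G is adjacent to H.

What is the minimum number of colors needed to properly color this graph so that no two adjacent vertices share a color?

E and I are adjacent, so at least 2 colors are needed.
2 colors suffice: color red → {A, D, H, I}; color blue → {B, C, E, F, G}. Every edge joins two different colors.

2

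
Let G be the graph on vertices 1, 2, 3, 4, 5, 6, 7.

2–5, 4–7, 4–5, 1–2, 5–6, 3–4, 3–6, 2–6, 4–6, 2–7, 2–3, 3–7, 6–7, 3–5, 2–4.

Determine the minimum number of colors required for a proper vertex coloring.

5

2, 3, 4, 5, 6 are pairwise adjacent (a clique of size 5), so at least 5 colors are needed.
5 colors suffice: 1=blue, 2=red, 3=yellow, 4=blue, 5=purple, 6=green, 7=purple. Each edge has distinct colors on its endpoints.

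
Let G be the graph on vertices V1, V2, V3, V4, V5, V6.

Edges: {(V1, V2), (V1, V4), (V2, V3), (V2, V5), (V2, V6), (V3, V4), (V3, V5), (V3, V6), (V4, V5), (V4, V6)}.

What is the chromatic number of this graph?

3

V2, V3, V6 are mutually adjacent, so at least 3 colors are needed.
3 colors suffice: color red → {V2, V4}; color blue → {V1, V3}; color green → {V5, V6}. No two adjacent vertices share a color.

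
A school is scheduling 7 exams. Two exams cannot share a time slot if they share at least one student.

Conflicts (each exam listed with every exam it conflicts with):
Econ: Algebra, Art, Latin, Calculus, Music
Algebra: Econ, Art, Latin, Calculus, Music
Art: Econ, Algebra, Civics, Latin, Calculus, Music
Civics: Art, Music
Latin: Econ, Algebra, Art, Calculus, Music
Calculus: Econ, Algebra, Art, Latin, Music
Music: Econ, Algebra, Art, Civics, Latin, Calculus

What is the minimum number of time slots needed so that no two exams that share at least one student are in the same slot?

Econ, Algebra, Art, Latin, Calculus, Music all conflict with each other, so at least 6 time slots are needed.
6 time slots suffice: Econ=3, Algebra=4, Art=1, Civics=3, Latin=6, Calculus=5, Music=2. Every pair that conflicts lands in different time slots.

6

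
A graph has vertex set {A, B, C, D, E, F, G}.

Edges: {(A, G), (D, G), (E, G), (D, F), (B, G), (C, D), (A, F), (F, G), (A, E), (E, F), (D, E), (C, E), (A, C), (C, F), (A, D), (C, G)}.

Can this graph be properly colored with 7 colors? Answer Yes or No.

The chromatic number is 6. A, C, D, E, F, G form a clique, so at least 6 colors are needed.
A valid assignment using 6 colors: A=4, B=2, C=5, D=3, E=6, F=2, G=1.
Since 7 ≥ 6, a proper 7-coloring certainly exists.

Yes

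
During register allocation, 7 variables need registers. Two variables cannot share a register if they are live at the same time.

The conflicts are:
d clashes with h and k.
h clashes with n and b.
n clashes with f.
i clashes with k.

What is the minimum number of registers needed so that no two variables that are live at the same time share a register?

2

i and k conflict, so at least 2 registers are needed.
2 registers suffice: register 1 → {h, f, k}; register 2 → {d, n, i, b}. Each listed conflict is separated.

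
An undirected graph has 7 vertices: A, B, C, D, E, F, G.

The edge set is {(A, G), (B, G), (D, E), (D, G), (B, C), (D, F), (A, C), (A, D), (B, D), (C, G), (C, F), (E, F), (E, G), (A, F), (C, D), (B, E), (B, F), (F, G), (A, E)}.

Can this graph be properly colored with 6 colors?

Yes

The chromatic number is 5. B, C, D, F, G are pairwise adjacent (a clique of size 5), so at least 5 colors are needed.
5 colors suffice: color 1 → {D}; color 2 → {G}; color 3 → {F}; color 4 → {A, B}; color 5 → {C, E}.
Since 6 ≥ 5, a proper 6-coloring certainly exists.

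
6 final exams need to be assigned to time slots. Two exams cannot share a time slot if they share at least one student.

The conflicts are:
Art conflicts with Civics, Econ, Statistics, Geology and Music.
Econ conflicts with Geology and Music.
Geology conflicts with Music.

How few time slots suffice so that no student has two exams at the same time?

4

Art, Econ, Geology, Music pairwise conflict, so at least 4 time slots are needed.
4 time slots suffice: time slot 1 → {Art}; time slot 2 → {Civics, Econ, Statistics}; time slot 3 → {Geology}; time slot 4 → {Music}. Each listed conflict is separated.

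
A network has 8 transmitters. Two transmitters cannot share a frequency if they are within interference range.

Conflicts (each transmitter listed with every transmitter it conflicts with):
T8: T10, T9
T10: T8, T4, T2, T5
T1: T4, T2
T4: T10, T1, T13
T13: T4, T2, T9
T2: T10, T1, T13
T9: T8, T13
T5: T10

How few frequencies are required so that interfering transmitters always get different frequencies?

The cycle T13-T9-T8-T10-T4-T13 has odd length 5, so it cannot be 2-colored; at least 3 frequencies are needed.
3 frequencies suffice: T8=2, T10=1, T1=1, T4=2, T13=1, T2=2, T9=3, T5=2. Every pair that conflicts lands in different frequencies.

3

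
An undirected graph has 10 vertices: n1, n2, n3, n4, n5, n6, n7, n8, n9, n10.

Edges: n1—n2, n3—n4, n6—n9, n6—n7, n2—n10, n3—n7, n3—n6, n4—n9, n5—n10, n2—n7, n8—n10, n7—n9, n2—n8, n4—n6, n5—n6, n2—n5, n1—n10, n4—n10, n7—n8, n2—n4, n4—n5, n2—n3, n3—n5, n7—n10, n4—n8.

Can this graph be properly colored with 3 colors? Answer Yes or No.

No

n3, n4, n5, n6 are pairwise adjacent (a clique of size 4), so at least 4 colors are needed.
So 3 colors are not enough.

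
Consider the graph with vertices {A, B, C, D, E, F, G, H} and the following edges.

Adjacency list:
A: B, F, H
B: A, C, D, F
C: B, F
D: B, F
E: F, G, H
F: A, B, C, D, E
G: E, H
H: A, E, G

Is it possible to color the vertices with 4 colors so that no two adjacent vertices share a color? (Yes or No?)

The chromatic number is 3. E, G, H are mutually adjacent, so at least 3 colors are needed.
3 colors suffice: color 1 → {F, H}; color 2 → {B, E}; color 3 → {A, C, D, G}.
Since 4 ≥ 3, a proper 4-coloring certainly exists.

Yes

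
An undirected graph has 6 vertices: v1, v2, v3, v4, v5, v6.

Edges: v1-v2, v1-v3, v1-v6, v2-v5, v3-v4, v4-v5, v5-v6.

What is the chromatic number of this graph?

3

The cycle v4-v3-v1-v6-v5-v4 has odd length 5, so it cannot be 2-colored; at least 3 colors are needed.
3 colors suffice: color red → {v1, v5}; color blue → {v2, v3, v6}; color green → {v4}. Every edge joins two different colors.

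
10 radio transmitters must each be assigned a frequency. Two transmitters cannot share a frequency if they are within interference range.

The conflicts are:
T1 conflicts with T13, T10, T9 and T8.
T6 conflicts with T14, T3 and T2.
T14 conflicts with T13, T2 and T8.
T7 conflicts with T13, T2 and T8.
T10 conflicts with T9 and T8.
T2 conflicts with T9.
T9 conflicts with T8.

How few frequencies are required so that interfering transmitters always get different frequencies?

4

T1, T10, T9, T8 all conflict with each other, so at least 4 frequencies are needed.
4 frequencies suffice: frequency 1 → {T13, T3, T2, T8}; frequency 2 → {T14, T7, T9}; frequency 3 → {T1, T6}; frequency 4 → {T10}. No two conflicting transmitters share a frequency.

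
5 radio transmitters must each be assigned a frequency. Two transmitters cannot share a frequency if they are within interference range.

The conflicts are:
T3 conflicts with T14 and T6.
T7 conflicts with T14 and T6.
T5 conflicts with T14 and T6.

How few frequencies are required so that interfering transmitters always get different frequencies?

2

T5 and T6 conflict, so at least 2 frequencies are needed.
2 frequencies suffice: frequency 1 → {T14, T6}; frequency 2 → {T3, T7, T5}. No two conflicting transmitters share a frequency.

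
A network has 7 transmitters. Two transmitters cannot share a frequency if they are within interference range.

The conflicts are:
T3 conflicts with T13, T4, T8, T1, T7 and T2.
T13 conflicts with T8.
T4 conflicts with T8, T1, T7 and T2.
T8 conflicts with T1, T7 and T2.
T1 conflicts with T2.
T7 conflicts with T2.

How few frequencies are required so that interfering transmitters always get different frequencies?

5

T3, T4, T8, T1, T2 are mutually in conflict, so at least 5 frequencies are needed.
5 frequencies suffice: frequency 1 → {T3}; frequency 2 → {T8}; frequency 3 → {T13, T2}; frequency 4 → {T4}; frequency 5 → {T1, T7}. Each listed conflict is separated.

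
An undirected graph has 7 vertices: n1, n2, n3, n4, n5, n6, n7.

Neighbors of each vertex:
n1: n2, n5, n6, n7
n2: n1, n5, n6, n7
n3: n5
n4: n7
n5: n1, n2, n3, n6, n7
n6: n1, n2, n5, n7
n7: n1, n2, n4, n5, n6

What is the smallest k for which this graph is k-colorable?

5

n1, n2, n5, n6, n7 form a clique, so at least 5 colors are needed.
5 colors suffice: color R → {n4, n5}; color B → {n3, n7}; color G → {n6}; color Y → {n2}; color P → {n1}. Every edge joins two different colors.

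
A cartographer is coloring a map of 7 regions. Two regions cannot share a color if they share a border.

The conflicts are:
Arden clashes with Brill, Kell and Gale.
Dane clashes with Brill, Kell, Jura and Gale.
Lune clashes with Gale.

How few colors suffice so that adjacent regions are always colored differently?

Arden and Gale conflict, so at least 2 colors are needed.
2 colors suffice: color 1 → {Arden, Dane, Lune}; color 2 → {Brill, Kell, Jura, Gale}. Each listed conflict is separated.

2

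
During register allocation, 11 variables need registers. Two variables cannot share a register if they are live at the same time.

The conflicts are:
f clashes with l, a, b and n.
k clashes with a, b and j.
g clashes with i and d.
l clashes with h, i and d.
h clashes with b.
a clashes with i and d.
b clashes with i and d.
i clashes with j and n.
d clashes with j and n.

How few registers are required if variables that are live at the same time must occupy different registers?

2

a and i conflict, so at least 2 registers are needed.
Using 2 registers: f=1, k=1, g=2, l=2, h=1, a=2, b=2, i=1, d=1, j=2, n=2. Each listed conflict is separated.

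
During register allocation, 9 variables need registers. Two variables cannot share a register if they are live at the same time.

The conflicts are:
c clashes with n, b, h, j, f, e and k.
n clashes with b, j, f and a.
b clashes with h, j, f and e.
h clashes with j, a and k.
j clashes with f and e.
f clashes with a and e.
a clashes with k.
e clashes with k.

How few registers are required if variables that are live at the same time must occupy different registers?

5

c, n, b, j, f are mutually in conflict, so at least 5 registers are needed.
5 registers suffice: register 1 → {c, a}; register 2 → {h, f}; register 3 → {b, k}; register 4 → {j}; register 5 → {n, e}. No two conflicting variables share a register.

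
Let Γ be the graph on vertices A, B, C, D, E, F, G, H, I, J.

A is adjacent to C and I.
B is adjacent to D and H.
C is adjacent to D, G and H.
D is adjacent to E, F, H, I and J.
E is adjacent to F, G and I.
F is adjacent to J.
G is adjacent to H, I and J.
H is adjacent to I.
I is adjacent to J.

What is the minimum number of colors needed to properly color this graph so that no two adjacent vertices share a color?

D, E, I form a triangle, so at least 3 colors are needed.
One proper 3-coloring: A=red, B=blue, C=blue, D=red, E=green, F=blue, G=red, H=green, I=blue, J=green. No two adjacent vertices share a color.

3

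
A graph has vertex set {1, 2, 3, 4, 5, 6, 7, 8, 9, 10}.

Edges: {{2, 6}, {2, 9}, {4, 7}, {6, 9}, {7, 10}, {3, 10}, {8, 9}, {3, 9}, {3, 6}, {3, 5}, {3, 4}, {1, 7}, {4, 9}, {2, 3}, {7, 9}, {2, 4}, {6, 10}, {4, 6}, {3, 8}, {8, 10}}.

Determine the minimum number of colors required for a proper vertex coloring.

2, 3, 4, 6, 9 are mutually adjacent (a clique of size 5), so at least 5 colors are needed.
5 colors suffice: color a → {3, 7}; color b → {1, 5, 9, 10}; color c → {4, 8}; color d → {6}; color e → {2}. Each edge has distinct colors on its endpoints.

5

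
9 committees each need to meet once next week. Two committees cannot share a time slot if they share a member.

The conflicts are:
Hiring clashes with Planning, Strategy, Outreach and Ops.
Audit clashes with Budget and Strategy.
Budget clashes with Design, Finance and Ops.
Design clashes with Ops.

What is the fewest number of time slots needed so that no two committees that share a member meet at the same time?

Budget, Design, Ops pairwise conflict, so at least 3 time slots are needed.
3 time slots suffice: time slot 1 → {Hiring, Budget}; time slot 2 → {Audit, Finance, Planning, Outreach, Ops}; time slot 3 → {Design, Strategy}. Each listed conflict is separated.

3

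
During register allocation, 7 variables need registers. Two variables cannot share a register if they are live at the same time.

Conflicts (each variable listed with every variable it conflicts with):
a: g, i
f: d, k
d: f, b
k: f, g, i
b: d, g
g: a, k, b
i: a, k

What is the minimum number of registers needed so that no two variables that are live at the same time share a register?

The cycle b-g-k-f-d-b has odd length 5, so it cannot be 2-colored; at least 3 registers are needed.
3 registers suffice: register 1 → {d, g, i}; register 2 → {a, k, b}; register 3 → {f}. Each listed conflict is separated.

3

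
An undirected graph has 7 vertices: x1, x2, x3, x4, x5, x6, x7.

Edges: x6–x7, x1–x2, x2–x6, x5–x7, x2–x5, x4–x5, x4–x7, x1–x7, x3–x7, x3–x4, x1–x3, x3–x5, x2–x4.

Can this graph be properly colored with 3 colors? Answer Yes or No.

x3, x4, x5, x7 are pairwise adjacent (a clique of size 4), so at least 4 colors are needed.
So 3 colors are not enough.

No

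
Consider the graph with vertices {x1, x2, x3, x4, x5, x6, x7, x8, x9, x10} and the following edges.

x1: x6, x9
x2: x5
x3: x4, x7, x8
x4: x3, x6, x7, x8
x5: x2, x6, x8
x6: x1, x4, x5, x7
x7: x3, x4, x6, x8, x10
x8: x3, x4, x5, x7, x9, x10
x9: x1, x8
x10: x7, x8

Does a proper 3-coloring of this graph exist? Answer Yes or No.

No

x3, x4, x7, x8 form a clique, so at least 4 colors are needed.
So 3 colors are not enough.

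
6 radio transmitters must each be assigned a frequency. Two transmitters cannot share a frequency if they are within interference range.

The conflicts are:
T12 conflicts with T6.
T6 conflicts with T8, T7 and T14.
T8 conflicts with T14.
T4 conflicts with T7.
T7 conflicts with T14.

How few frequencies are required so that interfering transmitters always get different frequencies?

T6, T8, T14 pairwise conflict, so at least 3 frequencies are needed.
Using 3 frequencies: T12=2, T6=1, T8=3, T4=1, T7=3, T14=2. Every pair that conflicts lands in different frequencies.

3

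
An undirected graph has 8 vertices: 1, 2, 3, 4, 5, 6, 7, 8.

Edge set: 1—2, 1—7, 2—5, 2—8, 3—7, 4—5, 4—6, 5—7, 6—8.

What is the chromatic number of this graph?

The cycle 2-8-6-4-5-2 has odd length 5, so it cannot be 2-colored; at least 3 colors are needed.
A valid assignment using 3 colors: 1=b, 2=a, 3=b, 4=c, 5=b, 6=a, 7=a, 8=b. No two adjacent vertices share a color.

3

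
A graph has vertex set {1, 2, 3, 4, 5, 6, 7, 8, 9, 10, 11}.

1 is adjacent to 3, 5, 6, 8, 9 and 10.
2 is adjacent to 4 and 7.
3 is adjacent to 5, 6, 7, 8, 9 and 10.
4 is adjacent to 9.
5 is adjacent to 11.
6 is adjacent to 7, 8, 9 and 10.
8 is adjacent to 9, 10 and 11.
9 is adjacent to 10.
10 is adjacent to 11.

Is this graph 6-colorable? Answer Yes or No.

The chromatic number is 6. 1, 3, 6, 8, 9, 10 are pairwise adjacent (a clique of size 6), so at least 6 colors are needed.
6 colors suffice: color red → {3, 4, 11}; color blue → {2, 5, 6}; color green → {7, 8}; color yellow → {9}; color purple → {10}; color orange → {1}.
That is already a proper 6-coloring.

Yes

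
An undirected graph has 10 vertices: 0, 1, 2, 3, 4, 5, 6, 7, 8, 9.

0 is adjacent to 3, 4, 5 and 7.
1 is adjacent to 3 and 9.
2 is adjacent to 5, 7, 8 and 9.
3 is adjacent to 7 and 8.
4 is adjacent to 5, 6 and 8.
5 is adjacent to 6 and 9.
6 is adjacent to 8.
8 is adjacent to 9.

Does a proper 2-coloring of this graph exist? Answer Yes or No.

No

0, 3, 7 are mutually adjacent, so at least 3 colors are needed.
So 2 colors are not enough.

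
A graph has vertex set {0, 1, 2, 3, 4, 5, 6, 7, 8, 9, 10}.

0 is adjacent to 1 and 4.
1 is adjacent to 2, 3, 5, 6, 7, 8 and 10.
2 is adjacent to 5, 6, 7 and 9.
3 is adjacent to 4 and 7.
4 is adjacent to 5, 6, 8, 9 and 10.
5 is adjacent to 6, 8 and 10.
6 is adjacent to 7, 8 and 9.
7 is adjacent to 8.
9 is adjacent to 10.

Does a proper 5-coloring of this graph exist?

The chromatic number is 4. 4, 5, 6, 8 are mutually adjacent (a clique of size 4), so at least 4 colors are needed.
A valid assignment using 4 colors: 0=blue, 1=red, 2=yellow, 3=blue, 4=red, 5=green, 6=blue, 7=green, 8=yellow, 9=green, 10=blue.
Since 5 ≥ 4, a proper 5-coloring certainly exists.

Yes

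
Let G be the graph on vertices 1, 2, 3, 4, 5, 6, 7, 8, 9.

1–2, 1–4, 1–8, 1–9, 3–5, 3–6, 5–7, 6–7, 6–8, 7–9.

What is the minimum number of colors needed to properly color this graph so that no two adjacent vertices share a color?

3

The cycle 1-9-7-6-8-1 has odd length 5, so it cannot be 2-colored; at least 3 colors are needed.
3 colors suffice: color red → {1, 3, 7}; color blue → {2, 4, 5, 6, 9}; color green → {8}. Each edge has distinct colors on its endpoints.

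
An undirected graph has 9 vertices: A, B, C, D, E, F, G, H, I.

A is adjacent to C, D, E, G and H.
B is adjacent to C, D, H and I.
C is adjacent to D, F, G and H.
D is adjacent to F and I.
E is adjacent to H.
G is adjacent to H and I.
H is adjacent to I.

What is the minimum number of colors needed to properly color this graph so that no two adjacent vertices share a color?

A, C, G, H are pairwise adjacent (a clique of size 4), so at least 4 colors are needed.
4 colors suffice: A=3, B=3, C=1, D=2, E=1, F=3, G=4, H=2, I=1. No two adjacent vertices share a color.

4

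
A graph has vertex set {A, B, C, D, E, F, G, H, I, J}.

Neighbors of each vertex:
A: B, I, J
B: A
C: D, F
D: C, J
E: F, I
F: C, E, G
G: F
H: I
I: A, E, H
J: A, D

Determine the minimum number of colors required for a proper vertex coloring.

The cycle J-D-C-F-E-I-A-J has odd length 7, so it cannot be 2-colored; at least 3 colors are needed.
3 colors suffice: color 1 → {A, D, F, H}; color 2 → {B, C, G, I, J}; color 3 → {E}. No two adjacent vertices share a color.

3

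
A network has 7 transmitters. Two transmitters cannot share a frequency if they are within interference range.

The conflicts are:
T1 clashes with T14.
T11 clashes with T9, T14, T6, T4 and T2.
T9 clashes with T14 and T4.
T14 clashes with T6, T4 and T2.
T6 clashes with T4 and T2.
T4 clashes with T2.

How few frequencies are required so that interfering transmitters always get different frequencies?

T11, T14, T6, T4, T2 pairwise conflict, so at least 5 frequencies are needed.
5 frequencies suffice: frequency 1 → {T14}; frequency 2 → {T1, T11}; frequency 3 → {T4}; frequency 4 → {T9, T6}; frequency 5 → {T2}. Every pair that conflicts lands in different frequencies.

5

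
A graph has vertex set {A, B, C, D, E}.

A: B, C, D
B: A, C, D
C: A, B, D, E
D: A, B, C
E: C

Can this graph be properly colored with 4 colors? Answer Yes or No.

Yes

The chromatic number is 4. A, B, C, D are mutually adjacent (a clique of size 4), so at least 4 colors are needed.
4 colors suffice: A=2, B=3, C=1, D=4, E=2.
That is already a proper 4-coloring.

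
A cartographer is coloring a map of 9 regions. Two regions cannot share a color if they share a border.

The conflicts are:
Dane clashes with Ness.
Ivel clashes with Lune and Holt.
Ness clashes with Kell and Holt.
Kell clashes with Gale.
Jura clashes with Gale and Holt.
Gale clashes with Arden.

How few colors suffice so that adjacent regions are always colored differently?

3

The cycle Ness-Kell-Gale-Jura-Holt-Ness has odd length 5, so it cannot be 2-colored; at least 3 colors are needed.
3 colors suffice: color 1 → {Dane, Lune, Gale, Holt}; color 2 → {Ivel, Ness, Jura, Arden}; color 3 → {Kell}. Each listed conflict is separated.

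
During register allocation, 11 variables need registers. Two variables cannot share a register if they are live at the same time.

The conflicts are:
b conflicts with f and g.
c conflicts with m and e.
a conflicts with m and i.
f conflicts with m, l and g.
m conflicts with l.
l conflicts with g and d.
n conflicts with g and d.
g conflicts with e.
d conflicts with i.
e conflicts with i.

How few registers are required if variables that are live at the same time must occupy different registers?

3

b, f, g pairwise conflict, so at least 3 registers are needed.
3 registers suffice: register 1 → {m, g, i}; register 2 → {a, f, d, e}; register 3 → {b, c, l, n}. No two conflicting variables share a register.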